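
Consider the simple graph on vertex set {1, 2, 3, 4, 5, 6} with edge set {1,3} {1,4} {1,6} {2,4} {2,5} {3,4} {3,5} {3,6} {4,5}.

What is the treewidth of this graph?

2

A width-2 tree decomposition is:
Bags: B1 = {2, 4, 5}  B2 = {3, 4, 5}  B3 = {1, 3, 4}  B4 = {1, 3, 6}
Tree: B1–B2, B2–B3, B3–B4
Each bag holds 3 vertices, so the decomposition has width 2, which upper-bounds the treewidth. On the other hand G contains the 3-clique {2, 4, 5}. A clique must lie in a single bag of any decomposition, so no decomposition can have width below 2. Therefore the treewidth is 2.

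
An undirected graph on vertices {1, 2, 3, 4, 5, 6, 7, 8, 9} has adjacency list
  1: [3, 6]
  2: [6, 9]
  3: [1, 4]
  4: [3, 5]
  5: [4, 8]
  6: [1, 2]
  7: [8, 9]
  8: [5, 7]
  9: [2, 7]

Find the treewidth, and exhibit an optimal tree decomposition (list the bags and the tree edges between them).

Treewidth 2.
Bags: B1 = {2, 6, 9}  B2 = {6, 7, 9}  B3 = {6, 7, 8}  B4 = {5, 6, 8}  B5 = {4, 5, 6}  B6 = {3, 4, 6}  B7 = {1, 3, 6}
Tree: B1–B2, B2–B3, B3–B4, B4–B5, B5–B6, B6–B7

The largest bag has 3 vertices, giving width 2; this decomposition certifies tw(G) ≤ 2. The edges 6–2–9–7–8–5–4–3–1–6 form a cycle, so G is not a tree and its treewidth is at least 2. The upper and lower bounds meet at 2, so that is the treewidth.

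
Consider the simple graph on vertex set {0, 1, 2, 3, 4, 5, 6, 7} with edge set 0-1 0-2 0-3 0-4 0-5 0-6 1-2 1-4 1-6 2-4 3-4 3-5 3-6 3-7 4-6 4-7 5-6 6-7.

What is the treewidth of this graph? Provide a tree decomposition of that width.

Treewidth 3.
One optimal decomposition is:
Bags: B1 = {0, 1, 4, 6}  B2 = {0, 1, 2, 4}  B3 = {0, 3, 4, 6}  B4 = {0, 3, 5, 6}  B5 = {3, 4, 6, 7}
Tree: B1–B2, B1–B3, B3–B4, B3–B5

The largest bag has 4 vertices, giving width 3; this decomposition certifies tw(G) ≤ 3. For the lower bound, the 4 vertices {0, 1, 2, 4} are pairwise adjacent, and any tree decomposition puts a clique entirely inside one bag — forcing width ≥ 3. Hence tw(G) = 3 exactly.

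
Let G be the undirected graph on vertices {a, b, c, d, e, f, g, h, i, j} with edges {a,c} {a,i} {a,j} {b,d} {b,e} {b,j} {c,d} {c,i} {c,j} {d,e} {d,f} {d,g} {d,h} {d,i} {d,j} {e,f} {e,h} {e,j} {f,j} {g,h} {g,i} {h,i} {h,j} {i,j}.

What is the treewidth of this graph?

3

A width-3 tree decomposition is:
Bags: B1 = {c, d, i, j}  B2 = {d, h, i, j}  B3 = {d, e, h, j}  B4 = {a, c, i, j}  B5 = {d, e, f, j}  B6 = {d, g, h, i}  B7 = {b, d, e, j}
Tree: B1–B2, B2–B3, B1–B4, B3–B5, B2–B6, B3–B7
The largest bag has 4 vertices, giving width 3; this decomposition certifies tw(G) ≤ 3. For the lower bound, the 4 vertices {d, g, h, i} are pairwise adjacent, and any tree decomposition puts a clique entirely inside one bag — forcing width ≥ 3. Therefore the treewidth is 3.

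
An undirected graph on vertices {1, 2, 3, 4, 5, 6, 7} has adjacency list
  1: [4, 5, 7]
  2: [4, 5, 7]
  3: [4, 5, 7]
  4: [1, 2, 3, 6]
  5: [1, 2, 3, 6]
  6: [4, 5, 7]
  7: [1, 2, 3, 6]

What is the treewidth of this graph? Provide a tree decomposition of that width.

Treewidth 3.
One such decomposition:
Bags: B1 = {3, 4, 5, 7}  B2 = {1, 4, 5, 7}  B3 = {4, 5, 6, 7}  B4 = {2, 4, 5, 7}
Tree: B1–B2, B2–B3, B3–B4

Every bag has size at most 4, so the width is 4 − 1 = 3 and tw(G) ≤ 3. For the lower bound: the 4 vertex sets {3,4}, {1,7}, {5}, {6} are disjoint, each induces a connected subgraph, and every pair is joined by at least one edge of G. Contracting each set to a single vertex therefore yields K_{4} as a minor, and since treewidth is minor-monotone, tw(G) ≥ tw(K_{4}) = 3. Therefore the treewidth is 3.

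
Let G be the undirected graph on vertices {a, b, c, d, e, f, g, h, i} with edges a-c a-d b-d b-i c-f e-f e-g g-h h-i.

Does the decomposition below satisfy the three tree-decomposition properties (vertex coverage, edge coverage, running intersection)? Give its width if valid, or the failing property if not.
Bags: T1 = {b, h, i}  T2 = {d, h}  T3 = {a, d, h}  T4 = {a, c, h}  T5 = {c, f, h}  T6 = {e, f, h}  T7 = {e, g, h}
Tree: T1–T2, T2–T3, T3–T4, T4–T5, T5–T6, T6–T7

No — edge (b,d) lies in no bag.

A tree decomposition must satisfy three properties: every vertex lies in some bag; for every edge, both endpoints lie together in some bag; and for every vertex, the bags containing it form a connected subtree. Here edge (b,d) lies in no bag, so the decomposition is invalid.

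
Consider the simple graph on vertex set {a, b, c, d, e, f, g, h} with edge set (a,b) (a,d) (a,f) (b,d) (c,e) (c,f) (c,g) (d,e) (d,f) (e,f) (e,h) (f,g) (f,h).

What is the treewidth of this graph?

A width-2 tree decomposition is:
Bags: B1 = {d, e, f}  B2 = {c, e, f}  B3 = {a, d, f}  B4 = {e, f, h}  B5 = {c, f, g}  B6 = {a, b, d}
Tree: B1–B2, B1–B3, B1–B4, B2–B5, B3–B6
The largest bag has 3 vertices, giving width 2; this decomposition certifies tw(G) ≤ 2. Conversely, {c, f, g} is a clique of size 3, and the vertices of any clique must share a bag in every tree decomposition; so some bag has ≥ 3 vertices and tw(G) ≥ 2. Combining the bounds, tw(G) = 2.

2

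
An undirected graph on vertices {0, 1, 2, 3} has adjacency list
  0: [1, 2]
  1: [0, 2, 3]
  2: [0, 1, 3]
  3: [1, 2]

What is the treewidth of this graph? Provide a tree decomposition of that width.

The largest bag has 3 vertices, giving width 2; this decomposition certifies tw(G) ≤ 2. Conversely, {0, 1, 2} is a clique of size 3, and the vertices of any clique must share a bag in every tree decomposition; so some bag has ≥ 3 vertices and tw(G) ≥ 2. Combining the bounds, tw(G) = 2.

Treewidth 2.
One such decomposition:
Bags: B1 = {0, 1, 2}  B2 = {1, 2, 3}
Tree: B1–B2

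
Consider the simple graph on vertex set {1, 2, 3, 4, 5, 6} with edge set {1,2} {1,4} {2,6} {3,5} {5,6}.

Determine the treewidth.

A width-1 tree decomposition is:
Bags: B1 = {1, 4}  B2 = {1, 2}  B3 = {2, 6}  B4 = {5, 6}  B5 = {3, 5}
Tree: B1–B2, B2–B3, B3–B4, B4–B5
Each bag holds 2 vertices, so the decomposition has width 1, which upper-bounds the treewidth. G has an edge, so its treewidth is at least 1. Hence tw(G) = 1 exactly.

1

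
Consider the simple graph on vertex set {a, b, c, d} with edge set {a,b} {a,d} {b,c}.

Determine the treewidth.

1

A width-1 tree decomposition is:
Bags: B1 = {a, d}  B2 = {a, b}  B3 = {b, c}
Tree: B1–B2, B2–B3
Every bag has size at most 2, so the width is 2 − 1 = 1 and tw(G) ≤ 1. Any graph with an edge has treewidth ≥ 1, and G has the edge a–d. The upper and lower bounds meet at 1, so that is the treewidth.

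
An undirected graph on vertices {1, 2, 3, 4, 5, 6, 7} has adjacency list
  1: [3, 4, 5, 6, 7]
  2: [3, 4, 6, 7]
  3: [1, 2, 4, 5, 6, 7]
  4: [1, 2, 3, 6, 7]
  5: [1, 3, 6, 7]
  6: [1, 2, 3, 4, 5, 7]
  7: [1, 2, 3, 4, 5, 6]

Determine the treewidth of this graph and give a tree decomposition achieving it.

Treewidth 4.
One such decomposition:
Bags: B1 = {1, 3, 4, 6, 7}  B2 = {1, 3, 5, 6, 7}  B3 = {2, 3, 4, 6, 7}
Tree: B1–B2, B1–B3

Each bag holds 5 vertices, so the decomposition has width 4, which upper-bounds the treewidth. Conversely, {1, 3, 4, 6, 7} is a clique of size 5, and the vertices of any clique must share a bag in every tree decomposition; so some bag has ≥ 5 vertices and tw(G) ≥ 4. Therefore the treewidth is 4.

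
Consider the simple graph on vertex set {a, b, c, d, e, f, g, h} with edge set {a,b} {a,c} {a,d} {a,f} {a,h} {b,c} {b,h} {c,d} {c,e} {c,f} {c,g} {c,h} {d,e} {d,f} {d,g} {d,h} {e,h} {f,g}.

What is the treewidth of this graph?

3

A width-3 tree decomposition is:
Bags: B1 = {a, c, d, f}  B2 = {c, d, f, g}  B3 = {a, c, d, h}  B4 = {c, d, e, h}  B5 = {a, b, c, h}
Tree: B1–B2, B1–B3, B3–B4, B3–B5
The largest bag has 4 vertices, giving width 3; this decomposition certifies tw(G) ≤ 3. On the other hand G contains the 4-clique {c, d, e, h}. A clique must lie in a single bag of any decomposition, so no decomposition can have width below 3. The upper and lower bounds meet at 3, so that is the treewidth.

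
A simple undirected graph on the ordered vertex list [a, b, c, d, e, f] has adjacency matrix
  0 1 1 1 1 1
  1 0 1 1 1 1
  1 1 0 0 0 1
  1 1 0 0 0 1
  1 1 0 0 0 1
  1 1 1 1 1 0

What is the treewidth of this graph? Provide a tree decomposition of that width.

Treewidth 3.
Bags: B1 = {a, b, c, f}  B2 = {a, b, e, f}  B3 = {a, b, d, f}
Tree: B1–B2, B2–B3

Each bag holds 4 vertices, so the decomposition has width 3, which upper-bounds the treewidth. For the lower bound, the 4 vertices {a, b, d, f} are pairwise adjacent, and any tree decomposition puts a clique entirely inside one bag — forcing width ≥ 3. The upper and lower bounds meet at 3, so that is the treewidth.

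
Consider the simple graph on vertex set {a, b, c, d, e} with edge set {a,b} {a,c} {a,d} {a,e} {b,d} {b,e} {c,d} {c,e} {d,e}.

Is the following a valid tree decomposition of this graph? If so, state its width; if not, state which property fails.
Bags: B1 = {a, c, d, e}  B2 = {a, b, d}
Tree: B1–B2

A tree decomposition must satisfy three properties: every vertex lies in some bag; for every edge, both endpoints lie together in some bag; and for every vertex, the bags containing it form a connected subtree. Here edge (e,b) lies in no bag, so the decomposition is invalid.

No — edge (e,b) lies in no bag.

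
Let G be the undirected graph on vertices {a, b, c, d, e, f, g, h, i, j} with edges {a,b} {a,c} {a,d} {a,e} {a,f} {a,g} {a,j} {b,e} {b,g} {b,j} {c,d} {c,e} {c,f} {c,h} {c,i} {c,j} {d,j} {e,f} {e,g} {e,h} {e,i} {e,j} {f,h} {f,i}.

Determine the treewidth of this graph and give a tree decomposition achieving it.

The largest bag has 4 vertices, giving width 3; this decomposition certifies tw(G) ≤ 3. On the other hand G contains the 4-clique {a, c, d, j}. A clique must lie in a single bag of any decomposition, so no decomposition can have width below 3. The upper and lower bounds meet at 3, so that is the treewidth.

Treewidth 3.
One such decomposition:
Bags: B1 = {a, c, e, j}  B2 = {a, c, d, j}  B3 = {a, c, e, f}  B4 = {c, e, f, h}  B5 = {a, b, e, j}  B6 = {c, e, f, i}  B7 = {a, b, e, g}
Tree: B1–B2, B1–B3, B3–B4, B1–B5, B3–B6, B5–B7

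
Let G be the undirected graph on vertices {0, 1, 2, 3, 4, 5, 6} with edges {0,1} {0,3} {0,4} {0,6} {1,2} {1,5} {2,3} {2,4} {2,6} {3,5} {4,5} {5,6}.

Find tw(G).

3

A width-3 tree decomposition is:
Bags: B1 = {0, 1, 2, 5}  B2 = {0, 2, 4, 5}  B3 = {0, 2, 3, 5}  B4 = {0, 2, 5, 6}
Tree: B1–B2, B2–B3, B3–B4
The largest bag has 4 vertices, giving width 3; this decomposition certifies tw(G) ≤ 3. For the lower bound: the 4 vertex sets {1,2}, {4,5}, {0}, {3} are disjoint, each induces a connected subgraph, and every pair is joined by at least one edge of G. Contracting each set to a single vertex therefore yields K_{4} as a minor, and since treewidth is minor-monotone, tw(G) ≥ tw(K_{4}) = 3. Combining the bounds, tw(G) = 3.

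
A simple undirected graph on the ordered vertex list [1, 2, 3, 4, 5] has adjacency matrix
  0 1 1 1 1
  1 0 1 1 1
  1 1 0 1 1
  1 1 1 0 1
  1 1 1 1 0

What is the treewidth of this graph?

A width-4 tree decomposition is:
Bags: B1 = {1, 2, 3, 4, 5}
Tree: (single bag)
With just one bag of size 5, the width is 5 − 1 = 4, so tw(G) ≤ 4. On the other hand G contains the 5-clique {1, 2, 3, 4, 5}. A clique must lie in a single bag of any decomposition, so no decomposition can have width below 4. Therefore the treewidth is 4.

4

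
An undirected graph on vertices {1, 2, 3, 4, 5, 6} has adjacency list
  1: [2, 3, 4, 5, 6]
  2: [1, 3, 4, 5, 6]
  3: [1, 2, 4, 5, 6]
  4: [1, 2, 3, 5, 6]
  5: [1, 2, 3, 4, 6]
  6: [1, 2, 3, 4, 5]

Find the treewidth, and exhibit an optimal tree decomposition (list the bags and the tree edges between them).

A single bag containing all 6 vertices is trivially a valid decomposition of width 5. On the other hand G contains the 6-clique {1, 2, 3, 4, 5, 6}. A clique must lie in a single bag of any decomposition, so no decomposition can have width below 5. Therefore the treewidth is 5.

Treewidth 5.
Bags: B1 = {1, 2, 3, 4, 5, 6}
Tree: (single bag)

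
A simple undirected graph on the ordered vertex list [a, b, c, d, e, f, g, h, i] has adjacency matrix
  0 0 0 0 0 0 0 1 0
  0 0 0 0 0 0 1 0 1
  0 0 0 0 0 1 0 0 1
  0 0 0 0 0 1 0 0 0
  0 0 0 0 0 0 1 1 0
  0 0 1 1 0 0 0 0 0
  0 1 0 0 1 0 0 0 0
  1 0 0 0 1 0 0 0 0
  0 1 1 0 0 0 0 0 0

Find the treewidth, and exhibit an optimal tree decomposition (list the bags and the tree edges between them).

Every bag has size at most 2, so the width is 2 − 1 = 1 and tw(G) ≤ 1. Since G has at least one edge (e.g. d–f), it is not an edgeless graph, so tw(G) ≥ 1. The upper and lower bounds meet at 1, so that is the treewidth.

Treewidth 1.
One such decomposition:
Bags: B1 = {d, f}  B2 = {c, f}  B3 = {c, i}  B4 = {b, i}  B5 = {b, g}  B6 = {e, g}  B7 = {e, h}  B8 = {a, h}
Tree: B1–B2, B2–B3, B3–B4, B4–B5, B5–B6, B6–B7, B7–B8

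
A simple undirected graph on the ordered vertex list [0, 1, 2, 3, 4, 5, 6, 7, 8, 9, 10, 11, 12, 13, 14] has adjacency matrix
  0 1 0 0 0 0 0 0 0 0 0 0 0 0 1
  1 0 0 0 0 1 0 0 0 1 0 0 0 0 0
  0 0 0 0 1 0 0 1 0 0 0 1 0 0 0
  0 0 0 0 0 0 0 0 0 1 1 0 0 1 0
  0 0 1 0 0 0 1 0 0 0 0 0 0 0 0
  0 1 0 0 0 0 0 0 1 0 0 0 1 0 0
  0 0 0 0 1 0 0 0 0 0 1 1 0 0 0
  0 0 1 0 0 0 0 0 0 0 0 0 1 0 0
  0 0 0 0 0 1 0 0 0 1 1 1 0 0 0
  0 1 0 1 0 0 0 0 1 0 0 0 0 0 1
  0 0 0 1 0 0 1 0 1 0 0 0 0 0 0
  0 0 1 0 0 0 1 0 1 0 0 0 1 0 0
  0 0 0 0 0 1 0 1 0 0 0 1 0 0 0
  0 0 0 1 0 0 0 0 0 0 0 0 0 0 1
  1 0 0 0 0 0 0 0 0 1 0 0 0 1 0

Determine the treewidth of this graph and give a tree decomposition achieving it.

Treewidth 3.
One optimal decomposition is:
Bags: B1 = {0, 1, 13, 14}  B2 = {1, 9, 13, 14}  B3 = {1, 3, 9, 13}  B4 = {1, 3, 5, 9}  B5 = {3, 5, 8, 9}  B6 = {3, 5, 8, 10}  B7 = {5, 8, 10, 12}  B8 = {8, 10, 11, 12}  B9 = {6, 10, 11, 12}  B10 = {6, 7, 11, 12}  B11 = {2, 6, 7, 11}  B12 = {2, 4, 6, 7}
Tree: B1–B2, B2–B3, B3–B4, B4–B5, B5–B6, B6–B7, B7–B8, B8–B9, B9–B10, B10–B11, B11–B12

Each bag holds 4 vertices, so the decomposition has width 3, which upper-bounds the treewidth. For the lower bound: the 4 vertex sets {0,13,14}, {1}, {9}, {3,5,8,10} are disjoint, each induces a connected subgraph, and every pair is joined by at least one edge of G. Contracting each set to a single vertex therefore yields K_{4} as a minor, and since treewidth is minor-monotone, tw(G) ≥ tw(K_{4}) = 3. Therefore the treewidth is 3.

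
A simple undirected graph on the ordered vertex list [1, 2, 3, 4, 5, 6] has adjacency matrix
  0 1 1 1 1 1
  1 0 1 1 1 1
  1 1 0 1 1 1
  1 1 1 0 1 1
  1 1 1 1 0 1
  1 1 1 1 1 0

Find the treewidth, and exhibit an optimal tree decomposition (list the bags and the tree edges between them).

Treewidth 5.
Bags: B1 = {1, 2, 3, 4, 5, 6}
Tree: (single bag)

A single bag containing all 6 vertices is trivially a valid decomposition of width 5. For the lower bound, the 6 vertices {1, 2, 3, 4, 5, 6} are pairwise adjacent, and any tree decomposition puts a clique entirely inside one bag — forcing width ≥ 5. Hence tw(G) = 5 exactly.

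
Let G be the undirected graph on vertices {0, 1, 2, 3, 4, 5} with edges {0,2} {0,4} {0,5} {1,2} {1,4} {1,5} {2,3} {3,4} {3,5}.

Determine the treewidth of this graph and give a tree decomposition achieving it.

Treewidth 3.
One optimal decomposition is:
Bags: B1 = {0, 2, 4, 5}  B2 = {1, 2, 4, 5}  B3 = {2, 3, 4, 5}
Tree: B1–B2, B2–B3

The largest bag has 4 vertices, giving width 3; this decomposition certifies tw(G) ≤ 3. For the lower bound: the 4 vertex sets {0,5}, {1,4}, {2}, {3} are disjoint, each induces a connected subgraph, and every pair is joined by at least one edge of G. Contracting each set to a single vertex therefore yields K_{4} as a minor, and since treewidth is minor-monotone, tw(G) ≥ tw(K_{4}) = 3. Therefore the treewidth is 3.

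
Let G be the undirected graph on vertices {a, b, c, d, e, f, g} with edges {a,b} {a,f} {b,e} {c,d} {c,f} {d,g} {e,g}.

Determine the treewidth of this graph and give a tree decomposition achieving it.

Every bag has size at most 3, so the width is 3 − 1 = 2 and tw(G) ≤ 2. Since d–c–f–a–b–e–g–d is a cycle in G, G is not acyclic. Forests are exactly the graphs of treewidth ≤ 1, so tw(G) ≥ 2. The upper and lower bounds meet at 2, so that is the treewidth.

Treewidth 2.
Bags: B1 = {c, d, f}  B2 = {a, d, f}  B3 = {a, b, d}  B4 = {b, d, e}  B5 = {d, e, g}
Tree: B1–B2, B2–B3, B3–B4, B4–B5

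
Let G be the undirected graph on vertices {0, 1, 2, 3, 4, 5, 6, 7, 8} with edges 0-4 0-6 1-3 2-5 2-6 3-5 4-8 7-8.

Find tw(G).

A width-1 tree decomposition is:
Bags: B1 = {1, 3}  B2 = {3, 5}  B3 = {2, 5}  B4 = {2, 6}  B5 = {0, 6}  B6 = {0, 4}  B7 = {4, 8}  B8 = {7, 8}
Tree: B1–B2, B2–B3, B3–B4, B4–B5, B5–B6, B6–B7, B7–B8
Every bag has size at most 2, so the width is 2 − 1 = 1 and tw(G) ≤ 1. Any graph with an edge has treewidth ≥ 1, and G has the edge 1–3. Combining the bounds, tw(G) = 1.

1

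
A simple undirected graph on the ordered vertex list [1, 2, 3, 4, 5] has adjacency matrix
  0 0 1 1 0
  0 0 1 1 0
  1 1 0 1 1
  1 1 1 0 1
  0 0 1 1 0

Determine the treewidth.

A width-2 tree decomposition is:
Bags: B1 = {1, 3, 4}  B2 = {2, 3, 4}  B3 = {3, 4, 5}
Tree: B1–B2, B1–B3
The largest bag has 3 vertices, giving width 2; this decomposition certifies tw(G) ≤ 2. For the lower bound, the 3 vertices {1, 3, 4} are pairwise adjacent, and any tree decomposition puts a clique entirely inside one bag — forcing width ≥ 2. Hence tw(G) = 2 exactly.

2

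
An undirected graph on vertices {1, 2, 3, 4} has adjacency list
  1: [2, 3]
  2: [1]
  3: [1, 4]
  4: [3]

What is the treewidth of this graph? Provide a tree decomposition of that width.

Treewidth 1.
Bags: B1 = {1, 2}  B2 = {1, 3}  B3 = {3, 4}
Tree: B1–B2, B2–B3

Each bag holds 2 vertices, so the decomposition has width 1, which upper-bounds the treewidth. G has an edge, so its treewidth is at least 1. The upper and lower bounds meet at 1, so that is the treewidth.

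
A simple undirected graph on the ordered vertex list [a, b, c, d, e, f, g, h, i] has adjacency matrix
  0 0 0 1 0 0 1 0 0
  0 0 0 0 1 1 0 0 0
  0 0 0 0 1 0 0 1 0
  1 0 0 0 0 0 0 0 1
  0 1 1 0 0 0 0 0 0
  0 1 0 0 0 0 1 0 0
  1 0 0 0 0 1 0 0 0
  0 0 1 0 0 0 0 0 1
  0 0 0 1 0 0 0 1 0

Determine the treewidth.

2

A width-2 tree decomposition is:
Bags: B1 = {b, f, g}  B2 = {a, b, g}  B3 = {a, b, d}  B4 = {b, d, i}  B5 = {b, h, i}  B6 = {b, c, h}  B7 = {b, c, e}
Tree: B1–B2, B2–B3, B3–B4, B4–B5, B5–B6, B6–B7
The largest bag has 3 vertices, giving width 2; this decomposition certifies tw(G) ≤ 2. The edges b–f–g–a–d–i–h–c–e–b form a cycle, so G is not a tree and its treewidth is at least 2. Hence tw(G) = 2 exactly.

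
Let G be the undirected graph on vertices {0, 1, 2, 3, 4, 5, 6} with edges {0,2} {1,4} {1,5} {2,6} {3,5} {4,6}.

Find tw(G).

1

A width-1 tree decomposition is:
Bags: B1 = {0, 2}  B2 = {2, 6}  B3 = {4, 6}  B4 = {1, 4}  B5 = {1, 5}  B6 = {3, 5}
Tree: B1–B2, B2–B3, B3–B4, B4–B5, B5–B6
Every bag has size at most 2, so the width is 2 − 1 = 1 and tw(G) ≤ 1. Since G has at least one edge (e.g. 0–2), it is not an edgeless graph, so tw(G) ≥ 1. Therefore the treewidth is 1.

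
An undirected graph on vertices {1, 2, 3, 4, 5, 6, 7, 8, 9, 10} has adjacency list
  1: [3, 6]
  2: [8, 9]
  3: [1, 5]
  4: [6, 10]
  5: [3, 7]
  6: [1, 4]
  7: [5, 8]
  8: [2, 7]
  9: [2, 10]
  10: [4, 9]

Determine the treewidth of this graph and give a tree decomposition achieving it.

Treewidth 2.
Bags: B1 = {3, 5, 7}  B2 = {3, 7, 8}  B3 = {2, 3, 8}  B4 = {2, 3, 9}  B5 = {3, 9, 10}  B6 = {3, 4, 10}  B7 = {3, 4, 6}  B8 = {1, 3, 6}
Tree: B1–B2, B2–B3, B3–B4, B4–B5, B5–B6, B6–B7, B7–B8

Every bag has size at most 3, so the width is 3 − 1 = 2 and tw(G) ≤ 2. The edges 3–5–7–8–2–9–10–4–6–1–3 form a cycle, so G is not a tree and its treewidth is at least 2. Combining the bounds, tw(G) = 2.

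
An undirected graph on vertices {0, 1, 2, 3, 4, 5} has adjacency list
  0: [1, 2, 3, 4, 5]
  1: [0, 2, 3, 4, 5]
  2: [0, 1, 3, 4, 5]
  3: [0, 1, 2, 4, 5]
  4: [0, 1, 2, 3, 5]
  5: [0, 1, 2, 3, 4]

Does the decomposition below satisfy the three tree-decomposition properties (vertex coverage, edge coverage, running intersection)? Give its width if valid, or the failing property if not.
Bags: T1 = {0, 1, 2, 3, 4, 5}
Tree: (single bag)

Checking the three conditions: (i) the bags cover all of {0, 1, 2, 3, 4, 5}; (ii) for each edge, some bag contains both endpoints; (iii) the bags containing any fixed vertex form a subtree. All hold, so the decomposition is valid with width 6 − 1 = 5.

Yes; width 5.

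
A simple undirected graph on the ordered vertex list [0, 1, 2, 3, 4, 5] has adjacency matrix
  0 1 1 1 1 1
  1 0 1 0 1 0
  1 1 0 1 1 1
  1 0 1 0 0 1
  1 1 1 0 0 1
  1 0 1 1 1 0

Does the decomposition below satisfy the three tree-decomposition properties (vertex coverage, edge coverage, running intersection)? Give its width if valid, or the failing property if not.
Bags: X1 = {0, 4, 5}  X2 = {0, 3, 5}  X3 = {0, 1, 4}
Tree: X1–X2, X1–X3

A tree decomposition must satisfy three properties: every vertex lies in some bag; for every edge, both endpoints lie together in some bag; and for every vertex, the bags containing it form a connected subtree. Here vertex 2 appears in no bag, so the decomposition is invalid.

No — vertex 2 appears in no bag.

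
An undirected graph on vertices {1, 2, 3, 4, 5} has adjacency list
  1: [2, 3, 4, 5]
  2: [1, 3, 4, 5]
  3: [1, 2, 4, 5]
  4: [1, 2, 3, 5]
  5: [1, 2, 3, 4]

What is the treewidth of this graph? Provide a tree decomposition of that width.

With just one bag of size 5, the width is 5 − 1 = 4, so tw(G) ≤ 4. On the other hand G contains the 5-clique {1, 2, 3, 4, 5}. A clique must lie in a single bag of any decomposition, so no decomposition can have width below 4. Combining the bounds, tw(G) = 4.

Treewidth 4.
One such decomposition:
Bags: B1 = {1, 2, 3, 4, 5}
Tree: (single bag)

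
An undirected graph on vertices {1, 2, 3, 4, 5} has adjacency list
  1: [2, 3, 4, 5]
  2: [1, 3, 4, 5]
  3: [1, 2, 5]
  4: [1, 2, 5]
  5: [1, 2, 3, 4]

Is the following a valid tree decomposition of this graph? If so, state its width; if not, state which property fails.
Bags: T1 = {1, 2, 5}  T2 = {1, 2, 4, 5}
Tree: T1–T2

No — vertex 3 appears in no bag.

A tree decomposition must satisfy three properties: every vertex lies in some bag; for every edge, both endpoints lie together in some bag; and for every vertex, the bags containing it form a connected subtree. Here vertex 3 appears in no bag, so the decomposition is invalid.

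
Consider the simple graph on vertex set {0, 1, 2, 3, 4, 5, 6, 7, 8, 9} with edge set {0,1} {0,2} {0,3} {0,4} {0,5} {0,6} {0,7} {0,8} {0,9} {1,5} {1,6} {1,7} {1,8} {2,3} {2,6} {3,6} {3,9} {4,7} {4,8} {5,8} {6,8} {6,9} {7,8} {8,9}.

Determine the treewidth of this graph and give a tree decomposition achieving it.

Every bag has size at most 4, so the width is 4 − 1 = 3 and tw(G) ≤ 3. Conversely, {0, 1, 5, 8} is a clique of size 4, and the vertices of any clique must share a bag in every tree decomposition; so some bag has ≥ 4 vertices and tw(G) ≥ 3. Therefore the treewidth is 3.

Treewidth 3.
One such decomposition:
Bags: B1 = {0, 6, 8, 9}  B2 = {0, 1, 6, 8}  B3 = {0, 1, 7, 8}  B4 = {0, 3, 6, 9}  B5 = {0, 1, 5, 8}  B6 = {0, 4, 7, 8}  B7 = {0, 2, 3, 6}
Tree: B1–B2, B2–B3, B1–B4, B3–B5, B3–B6, B4–B7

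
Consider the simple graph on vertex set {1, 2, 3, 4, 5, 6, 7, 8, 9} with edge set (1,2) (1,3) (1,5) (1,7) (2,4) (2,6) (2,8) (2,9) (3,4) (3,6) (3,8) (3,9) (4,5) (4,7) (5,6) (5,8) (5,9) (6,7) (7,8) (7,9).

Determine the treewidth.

4

A width-4 tree decomposition is:
Bags: B1 = {2, 3, 5, 7, 9}  B2 = {2, 3, 5, 6, 7}  B3 = {2, 3, 5, 7, 8}  B4 = {1, 2, 3, 5, 7}  B5 = {2, 3, 4, 5, 7}
Tree: B1–B2, B2–B3, B3–B4, B4–B5
Each bag holds 5 vertices, so the decomposition has width 4, which upper-bounds the treewidth. For the lower bound: the 5 vertex sets {5,9}, {3,6}, {7,8}, {2}, {1} are disjoint, each induces a connected subgraph, and every pair is joined by at least one edge of G. Contracting each set to a single vertex therefore yields K_{5} as a minor, and since treewidth is minor-monotone, tw(G) ≥ tw(K_{5}) = 4. Therefore the treewidth is 4.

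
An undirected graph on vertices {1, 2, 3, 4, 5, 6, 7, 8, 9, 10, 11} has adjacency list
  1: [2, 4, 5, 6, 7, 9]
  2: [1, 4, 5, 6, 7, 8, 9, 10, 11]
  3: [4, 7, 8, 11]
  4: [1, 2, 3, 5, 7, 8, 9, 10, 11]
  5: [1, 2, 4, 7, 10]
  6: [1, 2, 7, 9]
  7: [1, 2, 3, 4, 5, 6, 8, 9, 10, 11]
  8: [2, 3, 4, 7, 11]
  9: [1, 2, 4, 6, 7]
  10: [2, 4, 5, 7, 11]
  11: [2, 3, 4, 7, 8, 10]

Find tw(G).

A width-4 tree decomposition is:
Bags: B1 = {1, 2, 4, 5, 7}  B2 = {1, 2, 4, 7, 9}  B3 = {2, 4, 5, 7, 10}  B4 = {2, 4, 7, 10, 11}  B5 = {1, 2, 6, 7, 9}  B6 = {2, 4, 7, 8, 11}  B7 = {3, 4, 7, 8, 11}
Tree: B1–B2, B1–B3, B3–B4, B2–B5, B4–B6, B6–B7
Each bag holds 5 vertices, so the decomposition has width 4, which upper-bounds the treewidth. On the other hand G contains the 5-clique {2, 4, 7, 8, 11}. A clique must lie in a single bag of any decomposition, so no decomposition can have width below 4. Therefore the treewidth is 4.

4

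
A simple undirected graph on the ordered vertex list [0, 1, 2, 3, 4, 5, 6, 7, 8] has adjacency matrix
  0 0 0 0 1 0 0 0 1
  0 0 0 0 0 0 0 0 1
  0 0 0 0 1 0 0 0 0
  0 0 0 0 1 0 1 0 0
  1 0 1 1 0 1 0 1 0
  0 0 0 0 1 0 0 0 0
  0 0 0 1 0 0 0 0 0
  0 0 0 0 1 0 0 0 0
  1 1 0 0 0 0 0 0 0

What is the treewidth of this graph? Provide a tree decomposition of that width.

Each bag holds 2 vertices, so the decomposition has width 1, which upper-bounds the treewidth. Any graph with an edge has treewidth ≥ 1, and G has the edge 0–4. Therefore the treewidth is 1.

Treewidth 1.
One optimal decomposition is:
Bags: B1 = {0, 4}  B2 = {0, 8}  B3 = {3, 4}  B4 = {2, 4}  B5 = {4, 7}  B6 = {1, 8}  B7 = {4, 5}  B8 = {3, 6}
Tree: B1–B2, B1–B3, B3–B4, B4–B5, B2–B6, B4–B7, B3–B8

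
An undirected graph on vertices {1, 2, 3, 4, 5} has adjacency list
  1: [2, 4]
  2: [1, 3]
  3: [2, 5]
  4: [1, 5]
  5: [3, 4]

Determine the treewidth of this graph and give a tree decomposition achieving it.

Treewidth 2.
Bags: B1 = {2, 3, 5}  B2 = {1, 2, 5}  B3 = {1, 4, 5}
Tree: B1–B2, B2–B3

Each bag holds 3 vertices, so the decomposition has width 2, which upper-bounds the treewidth. Since 5–3–2–1–4–5 is a cycle in G, G is not acyclic. Forests are exactly the graphs of treewidth ≤ 1, so tw(G) ≥ 2. Therefore the treewidth is 2.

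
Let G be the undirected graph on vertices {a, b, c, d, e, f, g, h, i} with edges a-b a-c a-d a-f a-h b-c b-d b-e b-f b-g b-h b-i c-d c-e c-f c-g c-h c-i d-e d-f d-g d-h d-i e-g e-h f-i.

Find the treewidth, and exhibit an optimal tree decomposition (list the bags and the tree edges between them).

Every bag has size at most 5, so the width is 5 − 1 = 4 and tw(G) ≤ 4. For the lower bound, the 5 vertices {b, c, d, e, g} are pairwise adjacent, and any tree decomposition puts a clique entirely inside one bag — forcing width ≥ 4. Therefore the treewidth is 4.

Treewidth 4.
Bags: B1 = {b, c, d, e, h}  B2 = {a, b, c, d, h}  B3 = {b, c, d, e, g}  B4 = {a, b, c, d, f}  B5 = {b, c, d, f, i}
Tree: B1–B2, B1–B3, B2–B4, B4–B5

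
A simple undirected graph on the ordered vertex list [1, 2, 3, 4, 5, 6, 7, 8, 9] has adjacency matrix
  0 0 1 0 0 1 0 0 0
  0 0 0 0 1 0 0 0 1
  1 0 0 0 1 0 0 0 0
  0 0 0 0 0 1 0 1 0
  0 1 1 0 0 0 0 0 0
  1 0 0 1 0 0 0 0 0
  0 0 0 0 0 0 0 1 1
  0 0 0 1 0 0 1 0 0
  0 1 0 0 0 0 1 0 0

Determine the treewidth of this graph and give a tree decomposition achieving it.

Each bag holds 3 vertices, so the decomposition has width 2, which upper-bounds the treewidth. The edges 7–9–2–5–3–1–6–4–8–7 form a cycle, so G is not a tree and its treewidth is at least 2. Hence tw(G) = 2 exactly.

Treewidth 2.
Bags: B1 = {2, 7, 9}  B2 = {2, 5, 7}  B3 = {3, 5, 7}  B4 = {1, 3, 7}  B5 = {1, 6, 7}  B6 = {4, 6, 7}  B7 = {4, 7, 8}
Tree: B1–B2, B2–B3, B3–B4, B4–B5, B5–B6, B6–B7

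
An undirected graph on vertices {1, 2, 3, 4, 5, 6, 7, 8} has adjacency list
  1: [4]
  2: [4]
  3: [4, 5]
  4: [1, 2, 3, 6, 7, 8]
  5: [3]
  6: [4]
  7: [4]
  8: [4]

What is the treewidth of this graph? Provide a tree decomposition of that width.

The largest bag has 2 vertices, giving width 1; this decomposition certifies tw(G) ≤ 1. G has an edge, so its treewidth is at least 1. Hence tw(G) = 1 exactly.

Treewidth 1.
One such decomposition:
Bags: B1 = {3, 4}  B2 = {4, 6}  B3 = {4, 8}  B4 = {3, 5}  B5 = {2, 4}  B6 = {1, 4}  B7 = {4, 7}
Tree: B1–B2, B1–B3, B1–B4, B2–B5, B5–B6, B3–B7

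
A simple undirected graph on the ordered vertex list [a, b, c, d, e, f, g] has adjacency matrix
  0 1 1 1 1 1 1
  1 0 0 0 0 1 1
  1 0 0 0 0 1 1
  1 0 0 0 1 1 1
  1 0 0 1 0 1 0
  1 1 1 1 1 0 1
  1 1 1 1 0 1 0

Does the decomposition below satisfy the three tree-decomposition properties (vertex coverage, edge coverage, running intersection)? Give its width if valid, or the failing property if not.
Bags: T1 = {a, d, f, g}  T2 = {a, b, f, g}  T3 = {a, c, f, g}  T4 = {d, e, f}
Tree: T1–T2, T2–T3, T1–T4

No — edge (a,e) lies in no bag.

A tree decomposition must satisfy three properties: every vertex lies in some bag; for every edge, both endpoints lie together in some bag; and for every vertex, the bags containing it form a connected subtree. Here edge (a,e) lies in no bag, so the decomposition is invalid.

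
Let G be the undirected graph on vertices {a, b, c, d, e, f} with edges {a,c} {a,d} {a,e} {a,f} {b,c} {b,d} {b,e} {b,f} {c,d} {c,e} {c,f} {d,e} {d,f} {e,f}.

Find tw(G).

A width-4 tree decomposition is:
Bags: B1 = {a, c, d, e, f}  B2 = {b, c, d, e, f}
Tree: B1–B2
The largest bag has 5 vertices, giving width 4; this decomposition certifies tw(G) ≤ 4. On the other hand G contains the 5-clique {a, c, d, e, f}. A clique must lie in a single bag of any decomposition, so no decomposition can have width below 4. The upper and lower bounds meet at 4, so that is the treewidth.

4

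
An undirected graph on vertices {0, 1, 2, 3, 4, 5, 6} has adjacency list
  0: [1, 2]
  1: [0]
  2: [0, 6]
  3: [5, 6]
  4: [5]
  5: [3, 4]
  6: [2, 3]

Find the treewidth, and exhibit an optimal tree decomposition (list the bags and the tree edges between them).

The largest bag has 2 vertices, giving width 1; this decomposition certifies tw(G) ≤ 1. G has an edge, so its treewidth is at least 1. Combining the bounds, tw(G) = 1.

Treewidth 1.
Bags: B1 = {0, 1}  B2 = {0, 2}  B3 = {2, 6}  B4 = {3, 6}  B5 = {3, 5}  B6 = {4, 5}
Tree: B1–B2, B2–B3, B3–B4, B4–B5, B5–B6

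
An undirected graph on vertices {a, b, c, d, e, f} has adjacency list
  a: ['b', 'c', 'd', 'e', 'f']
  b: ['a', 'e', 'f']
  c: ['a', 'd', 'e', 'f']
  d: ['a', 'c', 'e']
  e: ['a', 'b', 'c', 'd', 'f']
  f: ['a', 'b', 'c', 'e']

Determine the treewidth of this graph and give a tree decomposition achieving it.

Treewidth 3.
Bags: B1 = {a, c, e, f}  B2 = {a, c, d, e}  B3 = {a, b, e, f}
Tree: B1–B2, B1–B3

The largest bag has 4 vertices, giving width 3; this decomposition certifies tw(G) ≤ 3. On the other hand G contains the 4-clique {a, c, d, e}. A clique must lie in a single bag of any decomposition, so no decomposition can have width below 3. The upper and lower bounds meet at 3, so that is the treewidth.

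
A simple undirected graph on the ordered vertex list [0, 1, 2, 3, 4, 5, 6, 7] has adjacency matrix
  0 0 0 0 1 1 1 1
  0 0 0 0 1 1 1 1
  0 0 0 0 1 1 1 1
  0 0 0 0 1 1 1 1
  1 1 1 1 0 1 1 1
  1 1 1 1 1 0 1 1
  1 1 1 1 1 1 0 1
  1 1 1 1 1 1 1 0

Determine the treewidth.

A width-4 tree decomposition is:
Bags: B1 = {1, 4, 5, 6, 7}  B2 = {0, 4, 5, 6, 7}  B3 = {3, 4, 5, 6, 7}  B4 = {2, 4, 5, 6, 7}
Tree: B1–B2, B2–B3, B1–B4
The largest bag has 5 vertices, giving width 4; this decomposition certifies tw(G) ≤ 4. For the lower bound, the 5 vertices {0, 4, 5, 6, 7} are pairwise adjacent, and any tree decomposition puts a clique entirely inside one bag — forcing width ≥ 4. The upper and lower bounds meet at 4, so that is the treewidth.

4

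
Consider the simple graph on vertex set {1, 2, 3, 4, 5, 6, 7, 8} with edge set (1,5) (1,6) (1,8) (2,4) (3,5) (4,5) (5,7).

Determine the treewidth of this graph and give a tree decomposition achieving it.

Treewidth 1.
One such decomposition:
Bags: B1 = {1, 5}  B2 = {1, 8}  B3 = {4, 5}  B4 = {5, 7}  B5 = {1, 6}  B6 = {2, 4}  B7 = {3, 5}
Tree: B1–B2, B1–B3, B3–B4, B1–B5, B3–B6, B3–B7

Each bag holds 2 vertices, so the decomposition has width 1, which upper-bounds the treewidth. Any graph with an edge has treewidth ≥ 1, and G has the edge 5–1. Combining the bounds, tw(G) = 1.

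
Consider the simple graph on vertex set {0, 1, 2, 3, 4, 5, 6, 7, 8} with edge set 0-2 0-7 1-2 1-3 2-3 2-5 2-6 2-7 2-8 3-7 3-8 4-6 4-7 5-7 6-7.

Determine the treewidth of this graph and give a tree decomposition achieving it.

Each bag holds 3 vertices, so the decomposition has width 2, which upper-bounds the treewidth. On the other hand G contains the 3-clique {2, 3, 8}. A clique must lie in a single bag of any decomposition, so no decomposition can have width below 2. Therefore the treewidth is 2.

Treewidth 2.
One such decomposition:
Bags: B1 = {2, 3, 7}  B2 = {2, 6, 7}  B3 = {4, 6, 7}  B4 = {2, 3, 8}  B5 = {2, 5, 7}  B6 = {0, 2, 7}  B7 = {1, 2, 3}
Tree: B1–B2, B2–B3, B1–B4, B2–B5, B1–B6, B1–B7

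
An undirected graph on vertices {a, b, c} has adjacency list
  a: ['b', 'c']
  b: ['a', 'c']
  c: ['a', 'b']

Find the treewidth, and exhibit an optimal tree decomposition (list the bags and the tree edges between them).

A single bag containing all 3 vertices is trivially a valid decomposition of width 2. Conversely, {a, b, c} is a clique of size 3, and the vertices of any clique must share a bag in every tree decomposition; so some bag has ≥ 3 vertices and tw(G) ≥ 2. Therefore the treewidth is 2.

Treewidth 2.
One such decomposition:
Bags: B1 = {a, b, c}
Tree: (single bag)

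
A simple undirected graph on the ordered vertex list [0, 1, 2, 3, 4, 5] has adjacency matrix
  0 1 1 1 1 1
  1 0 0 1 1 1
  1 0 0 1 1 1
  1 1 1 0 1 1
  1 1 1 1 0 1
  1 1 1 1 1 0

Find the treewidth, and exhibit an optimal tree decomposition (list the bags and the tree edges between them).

Every bag has size at most 5, so the width is 5 − 1 = 4 and tw(G) ≤ 4. For the lower bound, the 5 vertices {0, 1, 3, 4, 5} are pairwise adjacent, and any tree decomposition puts a clique entirely inside one bag — forcing width ≥ 4. The upper and lower bounds meet at 4, so that is the treewidth.

Treewidth 4.
One optimal decomposition is:
Bags: B1 = {0, 1, 3, 4, 5}  B2 = {0, 2, 3, 4, 5}
Tree: B1–B2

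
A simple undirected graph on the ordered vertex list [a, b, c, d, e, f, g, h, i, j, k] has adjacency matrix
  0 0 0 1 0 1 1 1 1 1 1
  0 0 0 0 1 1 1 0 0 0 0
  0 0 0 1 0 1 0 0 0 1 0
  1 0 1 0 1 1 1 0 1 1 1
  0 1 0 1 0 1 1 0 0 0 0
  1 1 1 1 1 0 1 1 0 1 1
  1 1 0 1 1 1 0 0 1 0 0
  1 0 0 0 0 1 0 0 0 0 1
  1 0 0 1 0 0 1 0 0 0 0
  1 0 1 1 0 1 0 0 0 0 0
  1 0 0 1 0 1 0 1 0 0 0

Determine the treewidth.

3

A width-3 tree decomposition is:
Bags: B1 = {a, d, f, j}  B2 = {a, d, f, k}  B3 = {a, d, f, g}  B4 = {a, d, g, i}  B5 = {d, e, f, g}  B6 = {c, d, f, j}  B7 = {b, e, f, g}  B8 = {a, f, h, k}
Tree: B1–B2, B1–B3, B3–B4, B3–B5, B1–B6, B5–B7, B2–B8
Every bag has size at most 4, so the width is 4 − 1 = 3 and tw(G) ≤ 3. For the lower bound, the 4 vertices {d, e, f, g} are pairwise adjacent, and any tree decomposition puts a clique entirely inside one bag — forcing width ≥ 3. Combining the bounds, tw(G) = 3.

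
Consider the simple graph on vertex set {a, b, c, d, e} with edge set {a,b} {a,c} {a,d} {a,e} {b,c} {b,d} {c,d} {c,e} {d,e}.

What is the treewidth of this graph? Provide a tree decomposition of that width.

Each bag holds 4 vertices, so the decomposition has width 3, which upper-bounds the treewidth. For the lower bound, the 4 vertices {a, c, d, e} are pairwise adjacent, and any tree decomposition puts a clique entirely inside one bag — forcing width ≥ 3. Combining the bounds, tw(G) = 3.

Treewidth 3.
One optimal decomposition is:
Bags: B1 = {a, b, c, d}  B2 = {a, c, d, e}
Tree: B1–B2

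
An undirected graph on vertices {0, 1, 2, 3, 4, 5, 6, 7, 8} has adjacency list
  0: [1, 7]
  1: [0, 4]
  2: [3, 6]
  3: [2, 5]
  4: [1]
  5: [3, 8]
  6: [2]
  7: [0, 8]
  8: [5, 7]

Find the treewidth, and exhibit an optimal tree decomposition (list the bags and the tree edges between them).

Treewidth 1.
One optimal decomposition is:
Bags: B1 = {2, 6}  B2 = {2, 3}  B3 = {3, 5}  B4 = {5, 8}  B5 = {7, 8}  B6 = {0, 7}  B7 = {0, 1}  B8 = {1, 4}
Tree: B1–B2, B2–B3, B3–B4, B4–B5, B5–B6, B6–B7, B7–B8

Every bag has size at most 2, so the width is 2 − 1 = 1 and tw(G) ≤ 1. Since G has at least one edge (e.g. 6–2), it is not an edgeless graph, so tw(G) ≥ 1. Hence tw(G) = 1 exactly.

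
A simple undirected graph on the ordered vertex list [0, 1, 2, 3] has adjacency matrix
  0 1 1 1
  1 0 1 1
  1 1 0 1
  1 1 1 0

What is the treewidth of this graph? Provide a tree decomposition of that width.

With just one bag of size 4, the width is 4 − 1 = 3, so tw(G) ≤ 3. Conversely, {0, 1, 2, 3} is a clique of size 4, and the vertices of any clique must share a bag in every tree decomposition; so some bag has ≥ 4 vertices and tw(G) ≥ 3. Hence tw(G) = 3 exactly.

Treewidth 3.
Bags: B1 = {0, 1, 2, 3}
Tree: (single bag)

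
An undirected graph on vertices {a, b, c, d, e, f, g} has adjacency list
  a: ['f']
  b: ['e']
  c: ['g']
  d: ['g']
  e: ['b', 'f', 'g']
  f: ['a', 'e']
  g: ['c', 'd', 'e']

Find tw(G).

1

A width-1 tree decomposition is:
Bags: B1 = {a, f}  B2 = {e, f}  B3 = {e, g}  B4 = {b, e}  B5 = {c, g}  B6 = {d, g}
Tree: B1–B2, B2–B3, B3–B4, B3–B5, B5–B6
Each bag holds 2 vertices, so the decomposition has width 1, which upper-bounds the treewidth. Since G has at least one edge (e.g. a–f), it is not an edgeless graph, so tw(G) ≥ 1. Therefore the treewidth is 1.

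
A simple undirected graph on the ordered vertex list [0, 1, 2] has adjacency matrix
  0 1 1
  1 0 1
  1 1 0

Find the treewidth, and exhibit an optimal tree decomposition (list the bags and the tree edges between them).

Treewidth 2.
One such decomposition:
Bags: B1 = {0, 1, 2}
Tree: (single bag)

A single bag containing all 3 vertices is trivially a valid decomposition of width 2. On the other hand G contains the 3-clique {0, 1, 2}. A clique must lie in a single bag of any decomposition, so no decomposition can have width below 2. Therefore the treewidth is 2.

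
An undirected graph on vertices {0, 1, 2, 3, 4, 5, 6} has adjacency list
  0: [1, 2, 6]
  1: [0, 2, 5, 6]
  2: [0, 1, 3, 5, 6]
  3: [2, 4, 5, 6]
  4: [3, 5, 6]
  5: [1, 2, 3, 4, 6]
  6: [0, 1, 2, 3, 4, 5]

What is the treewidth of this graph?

A width-3 tree decomposition is:
Bags: B1 = {3, 4, 5, 6}  B2 = {2, 3, 5, 6}  B3 = {1, 2, 5, 6}  B4 = {0, 1, 2, 6}
Tree: B1–B2, B2–B3, B3–B4
The largest bag has 4 vertices, giving width 3; this decomposition certifies tw(G) ≤ 3. For the lower bound, the 4 vertices {0, 1, 2, 6} are pairwise adjacent, and any tree decomposition puts a clique entirely inside one bag — forcing width ≥ 3. Hence tw(G) = 3 exactly.

3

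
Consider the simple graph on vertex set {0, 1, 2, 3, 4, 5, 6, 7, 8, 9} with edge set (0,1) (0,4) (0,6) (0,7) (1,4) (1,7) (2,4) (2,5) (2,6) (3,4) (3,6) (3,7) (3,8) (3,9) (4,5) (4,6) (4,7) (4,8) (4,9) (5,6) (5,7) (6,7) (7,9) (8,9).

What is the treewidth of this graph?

A width-3 tree decomposition is:
Bags: B1 = {3, 4, 6, 7}  B2 = {3, 4, 7, 9}  B3 = {0, 4, 6, 7}  B4 = {3, 4, 8, 9}  B5 = {4, 5, 6, 7}  B6 = {0, 1, 4, 7}  B7 = {2, 4, 5, 6}
Tree: B1–B2, B1–B3, B2–B4, B3–B5, B3–B6, B5–B7
Each bag holds 4 vertices, so the decomposition has width 3, which upper-bounds the treewidth. On the other hand G contains the 4-clique {3, 4, 8, 9}. A clique must lie in a single bag of any decomposition, so no decomposition can have width below 3. The upper and lower bounds meet at 3, so that is the treewidth.

3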